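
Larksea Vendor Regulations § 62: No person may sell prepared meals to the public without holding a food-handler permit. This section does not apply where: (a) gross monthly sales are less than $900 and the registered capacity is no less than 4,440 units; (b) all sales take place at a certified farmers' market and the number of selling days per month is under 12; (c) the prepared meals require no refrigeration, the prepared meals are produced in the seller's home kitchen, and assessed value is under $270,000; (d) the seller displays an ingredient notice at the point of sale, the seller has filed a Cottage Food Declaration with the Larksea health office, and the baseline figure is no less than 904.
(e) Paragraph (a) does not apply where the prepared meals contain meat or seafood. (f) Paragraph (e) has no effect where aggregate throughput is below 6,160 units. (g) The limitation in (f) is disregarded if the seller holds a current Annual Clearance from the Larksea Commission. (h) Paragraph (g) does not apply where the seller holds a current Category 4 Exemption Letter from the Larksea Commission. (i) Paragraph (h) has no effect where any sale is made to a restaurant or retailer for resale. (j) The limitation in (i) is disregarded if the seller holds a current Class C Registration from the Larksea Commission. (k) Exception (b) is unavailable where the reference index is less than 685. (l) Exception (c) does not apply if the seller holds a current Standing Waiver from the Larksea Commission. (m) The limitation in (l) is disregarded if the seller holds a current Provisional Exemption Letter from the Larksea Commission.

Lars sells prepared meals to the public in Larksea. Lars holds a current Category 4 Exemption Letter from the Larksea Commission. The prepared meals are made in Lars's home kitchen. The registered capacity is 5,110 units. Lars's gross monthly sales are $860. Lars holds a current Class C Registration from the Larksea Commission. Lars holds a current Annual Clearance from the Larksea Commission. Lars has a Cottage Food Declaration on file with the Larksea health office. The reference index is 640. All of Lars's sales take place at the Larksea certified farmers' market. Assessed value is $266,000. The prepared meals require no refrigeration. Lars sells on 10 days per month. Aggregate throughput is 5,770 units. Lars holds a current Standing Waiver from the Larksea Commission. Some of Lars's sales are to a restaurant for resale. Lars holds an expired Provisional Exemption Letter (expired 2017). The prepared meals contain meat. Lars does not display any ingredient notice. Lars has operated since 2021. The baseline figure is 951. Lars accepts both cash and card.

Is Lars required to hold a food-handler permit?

No — exception (a) applies; Lars is not required to hold a food-handler permit.

Exception (a): gross monthly sales are $860, less than the $900 limit; the registered capacity is 5,110 units, meeting the 4,440 units threshold — every condition holds. Under paragraphs (e)–(j): (e) operates (the prepared meals contain meat), but is displaced by (f): (f) operates against (e): aggregate throughput is 5,770 units, below the 6,160 units limit. (g) would limit (f) — a current Annual Clearance is held — but (h) sets (g) aside: (h) operates against (g): a current Category 4 Exemption Letter is held. (i) would limit (h) — some sales are to a restaurant for resale — but (j) sets (i) aside: (j) operates against (i): a current Class C Registration is held. Exception (a) stands.
Exception (b) is satisfied on its face — all sales are at a certified farmers' market; the number of selling days per month is 10, under the 12 limit. But: (k) operates — the reference index is 640, less than the 685 limit. Exception (b) does not apply.
All of (c)'s requirements are met (the prepared meals are shelf-stable; the prepared meals are home-kitchen produced; assessed value is $266,000, under the $270,000 limit). Turning to paragraphs (l)–(m): (l) operates against (c): a current Standing Waiver is held. (m) is inapplicable (no current Provisional Exemption Letter is held), so (l) stands. So (c) is unavailable.
Exception (d) does not apply: no ingredient notice is displayed.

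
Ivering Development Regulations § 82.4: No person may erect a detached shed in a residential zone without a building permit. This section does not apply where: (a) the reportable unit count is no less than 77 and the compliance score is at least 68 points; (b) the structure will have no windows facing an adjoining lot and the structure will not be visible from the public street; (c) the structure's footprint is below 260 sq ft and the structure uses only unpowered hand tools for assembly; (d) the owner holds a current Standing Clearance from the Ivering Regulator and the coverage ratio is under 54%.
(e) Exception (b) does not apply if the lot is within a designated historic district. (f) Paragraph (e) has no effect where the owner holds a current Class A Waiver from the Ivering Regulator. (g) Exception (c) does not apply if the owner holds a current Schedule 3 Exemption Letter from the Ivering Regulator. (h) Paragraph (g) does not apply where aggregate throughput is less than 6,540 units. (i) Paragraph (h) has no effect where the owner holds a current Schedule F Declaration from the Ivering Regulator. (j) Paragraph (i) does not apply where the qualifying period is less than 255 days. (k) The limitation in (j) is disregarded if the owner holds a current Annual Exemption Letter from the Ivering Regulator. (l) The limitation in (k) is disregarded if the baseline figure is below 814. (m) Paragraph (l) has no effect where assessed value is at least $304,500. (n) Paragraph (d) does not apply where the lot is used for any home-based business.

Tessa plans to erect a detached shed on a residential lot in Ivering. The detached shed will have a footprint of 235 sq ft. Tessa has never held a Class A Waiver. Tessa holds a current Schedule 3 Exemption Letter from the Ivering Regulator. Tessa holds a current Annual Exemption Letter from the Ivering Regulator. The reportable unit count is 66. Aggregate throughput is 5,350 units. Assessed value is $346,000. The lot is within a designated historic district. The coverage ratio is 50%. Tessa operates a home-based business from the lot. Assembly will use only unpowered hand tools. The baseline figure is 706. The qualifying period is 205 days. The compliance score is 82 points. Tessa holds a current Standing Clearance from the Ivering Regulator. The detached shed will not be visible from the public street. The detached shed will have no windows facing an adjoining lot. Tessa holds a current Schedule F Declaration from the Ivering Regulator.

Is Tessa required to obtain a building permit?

Yes — Tessa must obtain a building permit.

Exception (a) requires that the reportable unit count is no less than 77; but the reportable unit count is 66, short of 77, so (a) is unavailable.
Exception (b)'s conditions are all satisfied: no windows face an adjoining lot; the structure will not be visible from the street. Turning to paragraphs (e)–(f): (e) operates against (b): the lot is in a historic district. (f) is inapplicable (there is no Class A Waiver in force), so (e) stands. (b) is therefore removed.
All of (c)'s requirements are met (the structure's footprint is 235 sq ft, below the 260 sq ft limit; assembly uses only hand tools). Turning to paragraphs (g)–(m): (g) applies — a current Schedule 3 Exemption Letter is held. (h) would limit (g) — aggregate throughput is 5,350 units, less than the 6,540 units limit — but (i) sets (h) aside: (i) applies — a current Schedule F Declaration is held. (j) is engaged (the qualifying period is 205 days, less than the 255 days limit), but is overridden by (k): (k) applies — a current Annual Exemption Letter is held. (l) operates (the baseline figure is 706, below the 814 limit), but is set aside by (m): (m) operates against (l): assessed value is $346,000, meeting the $304,500 threshold. (c) is therefore removed.
Exception (d) is satisfied on its face — a current Standing Clearance is held; the coverage ratio is 50%, under the 54% limit. But applying paragraph (n): (n) operates against (d): a home-based business operates on the lot. Exception (d) does not apply.
None of the exceptions is available; § 82.4 applies in full.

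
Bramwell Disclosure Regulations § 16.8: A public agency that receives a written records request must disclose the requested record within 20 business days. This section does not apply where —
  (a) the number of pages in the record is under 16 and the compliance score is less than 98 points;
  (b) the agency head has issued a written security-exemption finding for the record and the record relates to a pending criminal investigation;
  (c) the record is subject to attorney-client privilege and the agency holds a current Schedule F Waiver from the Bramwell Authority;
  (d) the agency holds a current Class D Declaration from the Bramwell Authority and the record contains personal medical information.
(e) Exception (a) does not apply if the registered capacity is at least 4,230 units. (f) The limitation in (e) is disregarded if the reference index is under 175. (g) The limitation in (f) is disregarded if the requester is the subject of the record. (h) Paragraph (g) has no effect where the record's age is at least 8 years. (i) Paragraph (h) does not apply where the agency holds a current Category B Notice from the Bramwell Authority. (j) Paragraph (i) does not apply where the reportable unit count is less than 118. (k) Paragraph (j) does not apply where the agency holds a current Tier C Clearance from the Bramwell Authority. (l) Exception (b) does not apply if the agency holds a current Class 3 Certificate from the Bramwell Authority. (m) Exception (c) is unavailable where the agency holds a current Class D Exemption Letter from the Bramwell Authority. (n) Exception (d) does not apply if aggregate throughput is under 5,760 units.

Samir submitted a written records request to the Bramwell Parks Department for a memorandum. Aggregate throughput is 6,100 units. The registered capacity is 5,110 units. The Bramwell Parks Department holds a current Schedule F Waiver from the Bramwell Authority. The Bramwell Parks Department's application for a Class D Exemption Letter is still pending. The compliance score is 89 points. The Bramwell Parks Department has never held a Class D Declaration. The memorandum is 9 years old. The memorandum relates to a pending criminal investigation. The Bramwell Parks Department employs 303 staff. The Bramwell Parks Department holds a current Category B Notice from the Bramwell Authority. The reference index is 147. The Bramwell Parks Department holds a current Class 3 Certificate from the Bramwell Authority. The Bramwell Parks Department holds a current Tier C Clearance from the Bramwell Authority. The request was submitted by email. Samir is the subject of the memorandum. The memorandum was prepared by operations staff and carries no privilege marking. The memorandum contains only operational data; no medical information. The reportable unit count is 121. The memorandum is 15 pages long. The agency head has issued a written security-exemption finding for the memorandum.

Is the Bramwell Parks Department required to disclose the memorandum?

All of (a)'s requirements are met (the number of pages in the record is 15, under the 16 limit; the compliance score is 89 points, less than the 98 points limit). But: (e) operates against (a): the registered capacity is 5,110 units, meeting the 4,230 units threshold. (f) would limit (e) — the reference index is 147, under the 175 limit — but (g) sets (f) aside: (g) operates against (f): Samir is the subject of the memorandum. (h) is engaged (the record's age is 9 years, meeting the 8 years threshold), but is set aside by (i): (i) is engaged — a current Category B Notice is held. (j), which would lift (i), is not engaged — the reportable unit count is 121, not less than 118. So (a) is unavailable.
All of (b)'s requirements are met (a written security-exemption finding has been issued; the memorandum relates to a pending investigation). However, paragraph (l) must be considered: (l) operates against (b): a current Class 3 Certificate is held. Exception (b) does not apply.
Exception (c) does not apply: the memorandum carries no privilege marking.
Exception (d) requires that the agency holds a current Class D Declaration from the Bramwell Authority; but there is no Class D Declaration in force, so (d) is unavailable.
Every exception is unavailable, so the rule governs.

Yes — the Bramwell Parks Department must disclose the memorandum.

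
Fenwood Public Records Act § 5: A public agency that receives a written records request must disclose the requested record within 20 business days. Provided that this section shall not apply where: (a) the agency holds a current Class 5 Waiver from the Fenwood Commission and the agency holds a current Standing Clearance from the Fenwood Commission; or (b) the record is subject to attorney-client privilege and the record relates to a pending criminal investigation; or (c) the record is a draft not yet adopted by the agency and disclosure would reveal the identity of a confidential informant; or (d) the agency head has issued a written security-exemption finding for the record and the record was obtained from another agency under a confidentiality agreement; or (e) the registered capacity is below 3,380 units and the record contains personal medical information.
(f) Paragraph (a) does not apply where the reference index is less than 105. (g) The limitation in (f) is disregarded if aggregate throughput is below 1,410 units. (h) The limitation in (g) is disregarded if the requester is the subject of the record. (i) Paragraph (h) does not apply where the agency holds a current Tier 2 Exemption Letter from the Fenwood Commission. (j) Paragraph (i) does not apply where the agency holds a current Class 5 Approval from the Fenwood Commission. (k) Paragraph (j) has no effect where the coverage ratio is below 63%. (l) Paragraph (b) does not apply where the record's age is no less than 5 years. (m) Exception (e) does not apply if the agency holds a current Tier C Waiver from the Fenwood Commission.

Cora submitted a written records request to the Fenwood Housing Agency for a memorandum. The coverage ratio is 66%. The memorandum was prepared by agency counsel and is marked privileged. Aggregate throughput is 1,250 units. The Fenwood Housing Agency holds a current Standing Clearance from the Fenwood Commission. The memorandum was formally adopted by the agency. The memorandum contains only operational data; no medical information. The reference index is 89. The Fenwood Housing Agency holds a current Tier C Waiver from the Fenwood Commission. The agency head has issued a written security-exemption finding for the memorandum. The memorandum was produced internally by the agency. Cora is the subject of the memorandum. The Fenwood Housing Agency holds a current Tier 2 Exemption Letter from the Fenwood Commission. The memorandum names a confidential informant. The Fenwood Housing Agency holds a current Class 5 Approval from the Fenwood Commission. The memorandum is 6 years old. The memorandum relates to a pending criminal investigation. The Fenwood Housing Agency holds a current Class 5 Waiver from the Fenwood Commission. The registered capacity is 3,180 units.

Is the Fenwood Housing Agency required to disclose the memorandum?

Yes — the Fenwood Housing Agency must disclose the memorandum.

Exception (a) is satisfied on its face — a current Class 5 Waiver is held; a current Standing Clearance is held. However, paragraphs (f)–(k) must be considered: (f) operates against (a): the reference index is 89, less than the 105 limit. (g) would limit (f) — aggregate throughput is 1,250 units, below the 1,410 units limit — but (h) sets (g) aside: (h) operates against (g): Cora is the subject of the memorandum. (i) would limit (h) — a current Tier 2 Exemption Letter is held — but (j) sets (i) aside: (j) operates against (i): a current Class 5 Approval is held. (k), which would lift (j), is not triggered — the coverage ratio is 66%, not below 63%. So (a) is unavailable.
Exception (b) is satisfied on its face — the memorandum is privileged; the memorandum relates to a pending investigation. However, paragraph (l) must be considered: (l) operates against (b): the record's age is 6 years, meeting the 5 years threshold. (b) is therefore removed.
Exception (c) requires that the record is a draft not yet adopted by the agency; but the memorandum has been formally adopted, so (c) is unavailable.
Exception (d) fails — the memorandum was produced internally.
Exception (e) fails — the memorandum contains only operational data.
No exception is made out. the Fenwood Housing Agency falls within the general rule.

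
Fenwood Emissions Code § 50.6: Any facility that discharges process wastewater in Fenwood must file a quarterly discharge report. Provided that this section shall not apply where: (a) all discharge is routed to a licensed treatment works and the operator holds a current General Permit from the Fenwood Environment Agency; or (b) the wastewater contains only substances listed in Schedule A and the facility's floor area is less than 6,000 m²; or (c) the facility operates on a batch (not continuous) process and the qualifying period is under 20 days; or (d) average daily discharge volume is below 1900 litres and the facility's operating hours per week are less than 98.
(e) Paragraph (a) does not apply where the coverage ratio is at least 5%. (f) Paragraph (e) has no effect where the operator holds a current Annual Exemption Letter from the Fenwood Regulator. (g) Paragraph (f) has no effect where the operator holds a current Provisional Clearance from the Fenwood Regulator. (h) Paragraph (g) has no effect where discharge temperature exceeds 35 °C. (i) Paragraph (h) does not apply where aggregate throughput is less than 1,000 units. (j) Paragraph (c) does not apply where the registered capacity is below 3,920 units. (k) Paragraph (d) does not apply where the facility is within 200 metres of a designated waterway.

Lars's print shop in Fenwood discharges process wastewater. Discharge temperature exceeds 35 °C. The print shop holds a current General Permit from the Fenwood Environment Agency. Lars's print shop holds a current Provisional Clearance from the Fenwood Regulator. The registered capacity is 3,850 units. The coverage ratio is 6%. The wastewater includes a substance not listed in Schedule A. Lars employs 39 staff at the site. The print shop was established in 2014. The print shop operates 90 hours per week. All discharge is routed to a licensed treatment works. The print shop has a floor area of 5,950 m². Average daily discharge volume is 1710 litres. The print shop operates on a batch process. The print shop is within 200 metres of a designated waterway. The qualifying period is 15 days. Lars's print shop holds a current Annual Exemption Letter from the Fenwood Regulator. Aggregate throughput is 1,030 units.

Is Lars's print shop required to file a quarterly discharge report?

Exception (a)'s conditions are all satisfied: discharge is routed to a licensed treatment works; a current General Permit is held. As to paragraphs (e)–(i): (e) would limit (a) — the coverage ratio is 6%, meeting the 5% threshold — but (f) sets (e) aside: (f) is engaged — a current Annual Exemption Letter is held. (g) would limit (f) — a current Provisional Clearance is held — but (h) sets (g) aside: (h) operates against (g): discharge temperature exceeds 35 °C. (i), which would lift (h), does not operate here — aggregate throughput is 1,030 units, not less than 1,000 units. So (a) applies.
Exception (b) requires that the wastewater contains only substances listed in Schedule A; but the wastewater includes a non-Schedule-A substance, so (b) is unavailable.
Exception (c): the facility operates on a batch process; the qualifying period is 15 days, under the 20 days limit — every condition holds. However, paragraph (j) must be considered: (j) operates against (c): the registered capacity is 3,850 units, below the 3,920 units limit. Exception (c) does not apply.
All of (d)'s requirements are met (average daily discharge volume is 1710 litres, below the 1900 litres limit; the facility's operating hours per week are 90, less than the 98 limit). But applying paragraph (k): (k) applies — the print shop is within 200 m of a designated waterway. Exception (d) does not apply.

No — exception (a) applies; Lars's print shop is not required to file a quarterly discharge report.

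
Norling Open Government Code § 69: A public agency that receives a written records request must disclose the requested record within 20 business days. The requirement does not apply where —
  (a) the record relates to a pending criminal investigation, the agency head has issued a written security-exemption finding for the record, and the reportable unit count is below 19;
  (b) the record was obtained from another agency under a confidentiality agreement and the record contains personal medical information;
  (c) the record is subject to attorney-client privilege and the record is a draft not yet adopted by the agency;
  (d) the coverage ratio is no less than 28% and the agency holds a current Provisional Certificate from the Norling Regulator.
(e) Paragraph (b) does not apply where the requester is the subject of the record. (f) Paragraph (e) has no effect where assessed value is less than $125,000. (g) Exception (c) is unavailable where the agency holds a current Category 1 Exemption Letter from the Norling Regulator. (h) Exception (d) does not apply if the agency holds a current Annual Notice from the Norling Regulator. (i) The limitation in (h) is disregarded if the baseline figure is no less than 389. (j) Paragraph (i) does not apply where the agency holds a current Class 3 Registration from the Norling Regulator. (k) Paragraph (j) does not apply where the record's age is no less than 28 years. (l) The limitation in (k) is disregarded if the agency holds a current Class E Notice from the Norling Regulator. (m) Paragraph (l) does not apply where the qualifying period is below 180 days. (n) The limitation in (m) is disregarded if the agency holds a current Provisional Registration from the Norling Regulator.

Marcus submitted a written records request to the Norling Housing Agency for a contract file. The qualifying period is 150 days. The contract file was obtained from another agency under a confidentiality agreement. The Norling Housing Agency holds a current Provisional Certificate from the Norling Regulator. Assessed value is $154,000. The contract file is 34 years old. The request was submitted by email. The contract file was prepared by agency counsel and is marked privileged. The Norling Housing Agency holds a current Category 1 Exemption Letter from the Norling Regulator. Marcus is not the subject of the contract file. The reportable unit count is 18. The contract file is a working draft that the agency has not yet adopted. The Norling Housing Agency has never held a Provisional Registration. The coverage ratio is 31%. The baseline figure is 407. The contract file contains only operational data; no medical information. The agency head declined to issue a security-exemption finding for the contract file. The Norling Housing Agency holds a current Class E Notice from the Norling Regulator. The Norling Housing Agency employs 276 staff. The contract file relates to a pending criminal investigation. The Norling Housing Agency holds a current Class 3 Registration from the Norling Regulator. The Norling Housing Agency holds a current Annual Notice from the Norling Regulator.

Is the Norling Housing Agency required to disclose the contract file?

No — exception (d) applies; the Norling Housing Agency is not required to disclose the contract file.

Exception (a) requires that the agency head has issued a written security-exemption finding for the record; but the agency head declined to issue a security-exemption finding, so (a) is unavailable.
Exception (b) does not apply: the contract file contains only operational data.
Exception (c): the contract file is privileged; the contract file is an unadopted draft — every condition holds. However, paragraph (g) must be considered: (g) applies — a current Category 1 Exemption Letter is held. So (c) is unavailable.
Exception (d) is satisfied on its face — the coverage ratio is 31%, meeting the 28% threshold; a current Provisional Certificate is held. Applying paragraphs (h)–(n): (h) would limit (d) — a current Annual Notice is held — but (i) sets (h) aside: (i) is triggered — the baseline figure is 407, meeting the 389 threshold. (j) would limit (i) — a current Class 3 Registration is held — but (k) sets (j) aside: (k) is engaged — the record's age is 34 years, meeting the 28 years threshold. (l) is triggered (a current Class E Notice is held), but is overridden by (m): (m) operates against (l): the qualifying period is 150 days, below the 180 days limit. (n) does not operate here (no current Provisional Registration is held), so (m) stands. So (d) applies.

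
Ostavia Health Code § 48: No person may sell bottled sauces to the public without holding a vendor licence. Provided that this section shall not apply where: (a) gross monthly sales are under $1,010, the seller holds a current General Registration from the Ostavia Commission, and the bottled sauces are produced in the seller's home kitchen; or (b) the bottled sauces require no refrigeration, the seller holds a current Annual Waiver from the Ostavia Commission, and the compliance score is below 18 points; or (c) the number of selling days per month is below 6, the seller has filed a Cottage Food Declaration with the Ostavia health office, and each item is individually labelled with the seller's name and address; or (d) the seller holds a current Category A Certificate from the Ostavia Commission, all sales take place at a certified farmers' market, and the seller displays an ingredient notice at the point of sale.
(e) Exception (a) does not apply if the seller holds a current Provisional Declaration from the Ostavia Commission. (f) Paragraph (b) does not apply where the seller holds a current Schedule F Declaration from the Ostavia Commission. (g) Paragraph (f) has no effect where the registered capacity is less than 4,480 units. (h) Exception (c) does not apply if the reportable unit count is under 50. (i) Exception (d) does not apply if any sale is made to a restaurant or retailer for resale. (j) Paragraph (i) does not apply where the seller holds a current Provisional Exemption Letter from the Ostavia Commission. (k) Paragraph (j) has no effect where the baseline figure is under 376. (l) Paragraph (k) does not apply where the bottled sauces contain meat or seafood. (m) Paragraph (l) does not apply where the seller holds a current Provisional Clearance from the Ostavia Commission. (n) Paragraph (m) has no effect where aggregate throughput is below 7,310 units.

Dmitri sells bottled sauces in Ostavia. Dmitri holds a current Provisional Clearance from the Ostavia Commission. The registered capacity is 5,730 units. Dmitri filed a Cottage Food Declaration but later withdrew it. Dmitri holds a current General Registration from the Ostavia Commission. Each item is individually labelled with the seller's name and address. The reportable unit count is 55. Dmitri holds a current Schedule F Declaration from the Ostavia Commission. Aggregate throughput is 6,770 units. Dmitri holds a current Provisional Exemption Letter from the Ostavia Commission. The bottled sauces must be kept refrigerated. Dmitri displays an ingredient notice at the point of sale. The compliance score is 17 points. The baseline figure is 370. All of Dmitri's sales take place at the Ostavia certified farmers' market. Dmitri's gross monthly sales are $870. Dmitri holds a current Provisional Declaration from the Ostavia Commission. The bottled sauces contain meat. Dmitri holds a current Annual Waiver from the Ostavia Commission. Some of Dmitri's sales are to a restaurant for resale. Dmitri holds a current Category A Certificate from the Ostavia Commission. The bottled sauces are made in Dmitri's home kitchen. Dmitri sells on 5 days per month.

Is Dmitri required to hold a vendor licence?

Exception (a) is satisfied on its face — gross monthly sales are $870, under the $1,010 limit; a current General Registration is held; the bottled sauces are home-kitchen produced. But: (e) operates against (a): a current Provisional Declaration is held. So (a) is unavailable.
Exception (b) requires that the bottled sauces require no refrigeration; but the bottled sauces require refrigeration, so (b) is unavailable.
Exception (c) requires that the seller has filed a Cottage Food Declaration with the Ostavia health office; but the Cottage Food Declaration was withdrawn, so (c) is unavailable.
Exception (d): a current Category A Certificate is held; all sales are at a certified farmers' market; an ingredient notice is displayed — every condition holds. Considering the limiting provisions: (i) would limit (d) — some sales are to a restaurant for resale — but (j) sets (i) aside: (j) operates — a current Provisional Exemption Letter is held. (k) would limit (j) — the baseline figure is 370, under the 376 limit — but (l) sets (k) aside: (l) is triggered — the bottled sauces contain meat. (m) applies (a current Provisional Clearance is held), but yields to (n): (n) operates against (m): aggregate throughput is 6,770 units, below the 7,310 units limit. (d) remains available.

No — exception (d) applies; Dmitri is not required to hold a vendor licence.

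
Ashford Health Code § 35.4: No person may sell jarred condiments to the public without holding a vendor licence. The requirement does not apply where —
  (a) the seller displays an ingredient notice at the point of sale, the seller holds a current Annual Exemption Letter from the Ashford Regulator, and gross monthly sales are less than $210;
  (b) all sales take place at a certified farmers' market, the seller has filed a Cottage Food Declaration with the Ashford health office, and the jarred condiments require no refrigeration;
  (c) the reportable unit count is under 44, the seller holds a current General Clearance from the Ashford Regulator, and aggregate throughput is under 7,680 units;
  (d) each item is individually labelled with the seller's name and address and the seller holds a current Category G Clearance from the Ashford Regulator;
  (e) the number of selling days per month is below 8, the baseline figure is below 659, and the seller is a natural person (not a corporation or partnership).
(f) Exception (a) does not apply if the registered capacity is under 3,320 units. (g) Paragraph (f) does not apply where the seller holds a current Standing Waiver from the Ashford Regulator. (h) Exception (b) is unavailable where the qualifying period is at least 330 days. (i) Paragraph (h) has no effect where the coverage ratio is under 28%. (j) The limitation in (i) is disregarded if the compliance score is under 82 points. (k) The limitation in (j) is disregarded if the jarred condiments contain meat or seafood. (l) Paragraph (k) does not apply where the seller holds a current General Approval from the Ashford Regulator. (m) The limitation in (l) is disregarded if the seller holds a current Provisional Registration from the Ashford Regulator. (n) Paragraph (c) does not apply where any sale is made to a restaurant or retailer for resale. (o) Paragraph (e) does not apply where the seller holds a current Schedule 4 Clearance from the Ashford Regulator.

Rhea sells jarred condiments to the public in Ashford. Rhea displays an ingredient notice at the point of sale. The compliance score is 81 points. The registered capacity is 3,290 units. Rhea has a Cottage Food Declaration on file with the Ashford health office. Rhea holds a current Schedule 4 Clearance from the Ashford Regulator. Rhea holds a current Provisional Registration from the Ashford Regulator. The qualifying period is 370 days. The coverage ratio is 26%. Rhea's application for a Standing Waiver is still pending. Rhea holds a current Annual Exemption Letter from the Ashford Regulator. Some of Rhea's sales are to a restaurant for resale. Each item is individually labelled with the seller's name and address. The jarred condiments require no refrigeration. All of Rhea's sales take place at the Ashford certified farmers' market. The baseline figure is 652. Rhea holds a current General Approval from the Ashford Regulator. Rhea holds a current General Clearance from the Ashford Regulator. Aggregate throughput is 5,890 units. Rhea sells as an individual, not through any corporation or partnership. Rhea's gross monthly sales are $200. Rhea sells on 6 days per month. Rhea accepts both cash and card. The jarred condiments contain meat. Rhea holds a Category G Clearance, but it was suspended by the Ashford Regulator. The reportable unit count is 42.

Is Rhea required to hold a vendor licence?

No — exception (b) applies; Rhea is not required to hold a vendor licence.

Exception (a)'s conditions are all satisfied: an ingredient notice is displayed; a current Annual Exemption Letter is held; gross monthly sales are $200, less than the $210 limit. But: (f) operates against (a): the registered capacity is 3,290 units, under the 3,320 units limit. (g) is inapplicable (the Standing Waiver is not current), so (f) stands. (a) is therefore removed.
Exception (b)'s conditions are all satisfied: all sales are at a certified farmers' market; a Cottage Food Declaration is on file; the jarred condiments are shelf-stable. As to paragraphs (h)–(m): (h) is triggered (the qualifying period is 370 days, meeting the 330 days threshold), but yields to (i): (i) operates against (h): the coverage ratio is 26%, under the 28% limit. (j) applies (the compliance score is 81 points, under the 82 points limit), but is itself disapplied by (k): (k) operates — the jarred condiments contain meat. (l) is triggered (a current General Approval is held), but is overridden by (m): (m) operates against (l): a current Provisional Registration is held. So (b) applies.
All of (c)'s requirements are met (the reportable unit count is 42, under the 44 limit; a current General Clearance is held; aggregate throughput is 5,890 units, under the 7,680 units limit). Turning to paragraph (n): (n) operates against (c): some sales are to a restaurant for resale. Exception (c) does not apply.
Exception (d) fails — the Category G Clearance is not current.
Exception (e): the number of selling days per month is 6, below the 8 limit; the baseline figure is 652, below the 659 limit; the seller is a natural person — every condition holds. However, paragraph (o) must be considered: (o) operates — a current Schedule 4 Clearance is held. So (e) is unavailable.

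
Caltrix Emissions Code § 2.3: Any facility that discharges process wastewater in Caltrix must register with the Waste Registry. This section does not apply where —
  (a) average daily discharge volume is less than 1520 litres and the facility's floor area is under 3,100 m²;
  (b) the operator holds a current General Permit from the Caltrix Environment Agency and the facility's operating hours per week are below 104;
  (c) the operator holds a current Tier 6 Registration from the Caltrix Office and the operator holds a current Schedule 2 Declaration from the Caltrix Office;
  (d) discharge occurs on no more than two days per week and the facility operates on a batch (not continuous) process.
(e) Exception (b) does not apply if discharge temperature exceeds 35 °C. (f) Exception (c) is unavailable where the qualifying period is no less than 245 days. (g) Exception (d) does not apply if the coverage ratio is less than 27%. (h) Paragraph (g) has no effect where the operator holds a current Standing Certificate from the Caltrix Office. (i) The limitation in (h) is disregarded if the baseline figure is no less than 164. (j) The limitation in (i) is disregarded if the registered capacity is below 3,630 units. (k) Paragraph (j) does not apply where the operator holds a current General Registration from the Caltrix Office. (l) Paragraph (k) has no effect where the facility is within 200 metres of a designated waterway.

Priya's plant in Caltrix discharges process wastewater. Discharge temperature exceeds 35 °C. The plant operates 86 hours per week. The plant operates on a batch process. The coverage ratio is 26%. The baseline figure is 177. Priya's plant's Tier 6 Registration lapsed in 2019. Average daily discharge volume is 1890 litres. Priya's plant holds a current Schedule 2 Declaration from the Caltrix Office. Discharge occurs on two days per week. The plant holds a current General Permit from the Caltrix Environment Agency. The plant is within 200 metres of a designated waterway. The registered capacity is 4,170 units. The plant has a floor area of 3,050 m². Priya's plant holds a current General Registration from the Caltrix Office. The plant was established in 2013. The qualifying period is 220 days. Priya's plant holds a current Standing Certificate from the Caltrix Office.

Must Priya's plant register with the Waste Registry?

Exception (a) does not apply: average daily discharge volume is 1890 litres, not less than 1520 litres.
Exception (b) is satisfied on its face — a current General Permit is held; the facility's operating hours per week are 86, below the 104 limit. But: (e) operates — discharge temperature exceeds 35 °C. (b) is therefore removed.
Exception (c) does not apply: the Tier 6 Registration is not current.
Exception (d)'s conditions are all satisfied: discharge occurs on no more than two days per week; the facility operates on a batch process. Turning to paragraphs (g)–(l): (g) applies — the coverage ratio is 26%, less than the 27% limit. (h) would limit (g) — a current Standing Certificate is held — but (i) sets (h) aside: (i) operates against (h): the baseline figure is 177, meeting the 164 threshold. (j) is inapplicable (the registered capacity is 4,170 units, not below 3,630 units), so (i) stands. Exception (d) does not apply.
None of the exceptions is available; § 2.3 applies in full.

Yes — Priya's plant must register with the Waste Registry.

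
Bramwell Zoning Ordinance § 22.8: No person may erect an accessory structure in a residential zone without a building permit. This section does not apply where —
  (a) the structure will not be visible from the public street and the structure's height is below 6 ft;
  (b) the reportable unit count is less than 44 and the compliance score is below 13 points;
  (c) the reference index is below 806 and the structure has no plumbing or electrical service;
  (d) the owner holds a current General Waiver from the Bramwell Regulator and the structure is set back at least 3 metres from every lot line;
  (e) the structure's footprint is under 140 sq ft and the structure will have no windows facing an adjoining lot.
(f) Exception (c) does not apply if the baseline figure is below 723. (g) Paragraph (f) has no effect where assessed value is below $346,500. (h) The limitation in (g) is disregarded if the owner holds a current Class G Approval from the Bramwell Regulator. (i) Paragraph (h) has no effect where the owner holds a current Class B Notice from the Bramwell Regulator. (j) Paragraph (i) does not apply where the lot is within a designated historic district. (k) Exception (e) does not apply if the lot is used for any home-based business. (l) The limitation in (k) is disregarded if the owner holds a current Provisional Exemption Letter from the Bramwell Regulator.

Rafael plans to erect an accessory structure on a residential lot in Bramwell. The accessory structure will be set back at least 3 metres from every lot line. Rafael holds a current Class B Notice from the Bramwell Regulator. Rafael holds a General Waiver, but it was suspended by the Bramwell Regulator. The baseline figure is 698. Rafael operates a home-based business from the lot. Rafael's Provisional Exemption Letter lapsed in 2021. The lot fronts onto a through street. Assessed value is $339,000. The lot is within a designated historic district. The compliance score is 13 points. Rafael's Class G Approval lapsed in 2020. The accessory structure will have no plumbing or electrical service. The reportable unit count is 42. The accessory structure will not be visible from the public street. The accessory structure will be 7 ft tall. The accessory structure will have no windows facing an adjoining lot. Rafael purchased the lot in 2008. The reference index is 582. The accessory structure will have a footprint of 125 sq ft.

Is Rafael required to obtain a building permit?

Exception (a) fails — the structure's height is 7 ft, not below 6 ft.
Exception (b) requires that the compliance score is below 13 points; but the compliance score is 13 points, not below 13 points, so (b) is unavailable.
Exception (c)'s conditions are all satisfied: the reference index is 582, below the 806 limit; there is no plumbing or electrical service. Under paragraphs (f)–(j): (f) operates (the baseline figure is 698, below the 723 limit), but yields to (g): (g) applies — assessed value is $339,000, below the $346,500 limit. (h), which would lift (g), is not engaged — the Class G Approval is not current. (c) remains available.
Exception (d) does not apply: the General Waiver is not current.
All of (e)'s requirements are met (the structure's footprint is 125 sq ft, under the 140 sq ft limit; no windows face an adjoining lot). But: (k) is triggered — a home-based business operates on the lot. (l), which would lift (k), is not engaged — no current Provisional Exemption Letter is held. (e) is therefore removed.

No — exception (c) applies; Rafael does not need a building permit.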